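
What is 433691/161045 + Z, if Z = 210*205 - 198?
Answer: 6901534031/161045 ≈ 42855.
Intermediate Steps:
Z = 42852 (Z = 43050 - 198 = 42852)
433691/161045 + Z = 433691/161045 + 42852 = 6901534031/161045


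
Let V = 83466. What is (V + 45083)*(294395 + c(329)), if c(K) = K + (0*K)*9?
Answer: 37886475476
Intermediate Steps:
c(K) = K (c(K) = K + 0*9 = K + 0 = K)
(V + 45083)*(294395 + c(329)) = (83466 + 45083)*(294395 + 329) = 128549*294724 = 37886475476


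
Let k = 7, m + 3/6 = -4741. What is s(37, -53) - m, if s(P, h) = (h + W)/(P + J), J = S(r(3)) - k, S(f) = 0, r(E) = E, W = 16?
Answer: 71104/15 ≈ 4740.3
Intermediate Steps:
m = -9483/2 (m = -½ - 4741 = -9483/2 ≈ -4741.5)
J = -7 (J = 0 - 1*7 = 0 - 7 = -7)
s(P, h) = (16 + h)/(-7 + P) (s(P, h) = (h + 16)/(P - 7) = (16 + h)/(-7 + P))
s(37, -53) - m = (16 - 53)/(-7 + 37) - 1*(-9483/2) = -37/30 + 9483/2 = 71104/15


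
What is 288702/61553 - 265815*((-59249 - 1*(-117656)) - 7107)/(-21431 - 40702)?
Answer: 279791232191622/1274824183 ≈ 2.1947e+5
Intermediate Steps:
288702/61553 - 265815*((-59249 - 1*(-117656)) - 7107)/(-21431 - 40702) = 288702*(1/61553) - 265815/((-62133/((-59249 + 117656) - 7107))) = 288702/61553 - 265815/((-62133/(58407 - 7107))) = 288702/61553 - 265815/((-62133/51300)) = 288702/61553 - 265815/((-62133*1/51300)) = 288702/61553 - 265815/(-20711/17100) = 288702/61553 - 265815*(-17100/20711) = 288702/61553 + 4545436500/20711 = 279791232191622/1274824183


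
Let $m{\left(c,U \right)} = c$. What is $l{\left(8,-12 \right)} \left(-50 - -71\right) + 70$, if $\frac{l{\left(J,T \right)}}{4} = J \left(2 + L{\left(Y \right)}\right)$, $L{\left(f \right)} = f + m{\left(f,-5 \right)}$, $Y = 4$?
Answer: $6790$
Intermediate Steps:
$L{\left(f \right)} = 2 f$ ($L{\left(f \right)} = f + f = 2 f$)
$l{\left(J,T \right)} = 40 J$ ($l{\left(J,T \right)} = 4 J \left(2 + 2 \cdot 4\right) = 4 J \left(2 + 8\right) = 4 J 10 = 4 \cdot 10 J = 40 J$)
$l{\left(8,-12 \right)} \left(-50 - -71\right) + 70 = 40 \cdot 8 \left(-50 - -71\right) + 70 = 320 \left(-50 + 71\right) + 70 = 320 \cdot 21 + 70 = 6720 + 70 = 6790$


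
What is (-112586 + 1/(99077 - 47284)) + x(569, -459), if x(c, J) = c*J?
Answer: -19357996300/51793 ≈ -3.7376e+5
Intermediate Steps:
x(c, J) = J*c
(-112586 + 1/(99077 - 47284)) + x(569, -459) = (-112586 + 1/(99077 - 47284)) - 459*569 = (-112586 + 1/51793) - 261171 = -5831166697/51793 - 261171 = -19357996300/51793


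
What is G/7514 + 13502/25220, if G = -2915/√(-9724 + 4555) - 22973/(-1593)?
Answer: 1559573516/2902676985 + 2915*I*√5169/38839866 ≈ 0.53729 + 0.0053959*I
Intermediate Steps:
G = 22973/1593 + 2915*I*√5169/5169 (G = -2915*(-I*√5169/5169) - 22973*(-1/1593) = -2915*(-I*√5169/5169) + 22973/1593 = -(-2915)*I*√5169/5169 + 22973/1593 = 2915*I*√5169/5169 + 22973/1593 = 22973/1593 + 2915*I*√5169/5169 ≈ 14.421 + 40.545*I)
G/7514 + 13502/25220 = (22973/1593 + 2915*I*√5169/5169)/7514 + 13502/25220 = (22973/1593 + 2915*I*√5169/5169)*(1/7514) + 13502*(1/25220) = (22973/11969802 + 2915*I*√5169/38839866) + 6751/12610 = 1559573516/2902676985 + 2915*I*√5169/38839866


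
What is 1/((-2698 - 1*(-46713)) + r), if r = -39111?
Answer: 1/4904 ≈ 0.00020392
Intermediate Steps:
1/((-2698 - 1*(-46713)) + r) = 1/((-2698 - 1*(-46713)) - 39111) = 1/((-2698 + 46713) - 39111) = 1/(44015 - 39111) = 1/4904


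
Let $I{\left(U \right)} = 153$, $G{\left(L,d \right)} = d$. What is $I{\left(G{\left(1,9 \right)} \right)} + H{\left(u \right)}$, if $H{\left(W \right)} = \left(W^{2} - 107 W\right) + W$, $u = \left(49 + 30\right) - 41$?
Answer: $-2431$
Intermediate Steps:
$u = 38$ ($u = 79 - 41 = 38$)
$H{\left(W \right)} = W^{2} - 106 W$
$I{\left(G{\left(1,9 \right)} \right)} + H{\left(u \right)} = 153 + 38 \left(-106 + 38\right) = 153 + 38 \left(-68\right) = 153 - 2584 = -2431$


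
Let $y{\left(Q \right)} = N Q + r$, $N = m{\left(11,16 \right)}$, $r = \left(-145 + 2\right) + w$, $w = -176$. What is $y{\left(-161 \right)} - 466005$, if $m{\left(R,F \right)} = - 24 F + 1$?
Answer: $-404661$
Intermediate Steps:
$m{\left(R,F \right)} = 1 - 24 F$
$r = -319$ ($r = \left(-145 + 2\right) - 176 = -143 - 176 = -319$)
$N = -383$ ($N = 1 - 384 = -383$)
$y{\left(Q \right)} = -319 - 383 Q$ ($y{\left(Q \right)} = - 383 Q - 319 = -319 - 383 Q$)
$y{\left(-161 \right)} - 466005 = \left(-319 - -61663\right) - 466005 = \left(-319 + 61663\right) - 466005 = 61344 - 466005 = -404661$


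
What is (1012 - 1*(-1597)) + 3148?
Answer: 5757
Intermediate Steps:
(1012 - 1*(-1597)) + 3148 = (1012 + 1597) + 3148 = 2609 + 3148 = 5757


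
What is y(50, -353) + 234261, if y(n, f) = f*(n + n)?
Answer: 198961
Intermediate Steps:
y(n, f) = 2*f*n (y(n, f) = f*(2*n) = 2*f*n)
y(50, -353) + 234261 = 2*(-353)*50 + 234261 = -35300 + 234261 = 198961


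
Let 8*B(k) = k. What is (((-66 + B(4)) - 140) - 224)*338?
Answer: -145171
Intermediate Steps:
B(k) = k/8
(((-66 + B(4)) - 140) - 224)*338 = (((-66 + (⅛)*4) - 140) - 224)*338 = (((-66 + ½) - 140) - 224)*338 = ((-131/2 - 140) - 224)*338 = (-411/2 - 224)*338 = -859/2*338 = -145171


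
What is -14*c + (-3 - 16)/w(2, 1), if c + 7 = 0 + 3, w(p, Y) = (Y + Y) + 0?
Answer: 93/2 ≈ 46.500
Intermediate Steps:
w(p, Y) = 2*Y (w(p, Y) = 2*Y + 0 = 2*Y)
c = -4 (c = -7 + (0 + 3) = -7 + 3 = -4)
-14*c + (-3 - 16)/w(2, 1) = -14*(-4) + (-3 - 16)/((2*1)) = 56 - 19/2 = 93/2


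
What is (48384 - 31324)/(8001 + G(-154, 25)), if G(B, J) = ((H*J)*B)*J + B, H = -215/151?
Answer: 2576060/21878647 ≈ 0.11774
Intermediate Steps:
H = -215/151 (H = -215*1/151 = -215/151 ≈ -1.4238)
G(B, J) = B - 215*B*J**2/151 (G(B, J) = ((-215*J/151)*B)*J + B = (-215*B*J/151)*J + B = -215*B*J**2/151 + B = B - 215*B*J**2/151)
(48384 - 31324)/(8001 + G(-154, 25)) = (48384 - 31324)/(8001 + (1/151)*(-154)*(151 - 215*25**2)) = 17060/(8001 + (1/151)*(-154)*(151 - 215*625)) = 17060/(8001 + (1/151)*(-154)*(151 - 134375)) = 17060/(8001 + (1/151)*(-154)*(-134224)) = 17060/(8001 + 20670496/151) = 17060/(21878647/151) = 17060*(151/21878647) = 2576060/21878647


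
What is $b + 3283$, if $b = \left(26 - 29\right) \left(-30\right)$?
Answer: $3373$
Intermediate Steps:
$b = 90$ ($b = \left(-3\right) \left(-30\right) = 90$)
$b + 3283 = 90 + 3283 = 3373$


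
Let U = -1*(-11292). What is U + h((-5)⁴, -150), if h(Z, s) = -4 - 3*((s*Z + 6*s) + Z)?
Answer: 293363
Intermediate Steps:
h(Z, s) = -4 - 18*s - 3*Z - 3*Z*s (h(Z, s) = -4 - 3*((Z*s + 6*s) + Z) = -4 - 3*((6*s + Z*s) + Z) = -4 - 3*(Z + 6*s + Z*s) = -4 + (-18*s - 3*Z - 3*Z*s) = -4 - 18*s - 3*Z - 3*Z*s)
U = 11292
U + h((-5)⁴, -150) = 11292 + (-4 - 18*(-150) - 3*(-5)⁴ - 3*(-5)⁴*(-150)) = 11292 + (-4 + 2700 - 3*625 - 3*625*(-150)) = 11292 + (-4 + 2700 - 1875 + 281250) = 11292 + 282071 = 293363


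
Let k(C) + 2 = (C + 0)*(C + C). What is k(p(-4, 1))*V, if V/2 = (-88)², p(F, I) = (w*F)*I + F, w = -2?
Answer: 464640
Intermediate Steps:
p(F, I) = F - 2*F*I (p(F, I) = (-2*F)*I + F = -2*F*I + F = F - 2*F*I)
k(C) = -2 + 2*C² (k(C) = -2 + (C + 0)*(C + C) = -2 + C*(2*C) = -2 + 2*C²)
V = 15488 (V = 2*(-88)² = 2*7744 = 15488)
k(p(-4, 1))*V = (-2 + 2*(-4*(1 - 2*1))²)*15488 = (-2 + 2*(-4*(1 - 2))²)*15488 = (-2 + 2*(-4*(-1))²)*15488 = (-2 + 2*4²)*15488 = (-2 + 2*16)*15488 = (-2 + 32)*15488 = 30*15488 = 464640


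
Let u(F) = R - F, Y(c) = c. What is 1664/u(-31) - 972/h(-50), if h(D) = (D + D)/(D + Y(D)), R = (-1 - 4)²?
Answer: -6596/7 ≈ -942.29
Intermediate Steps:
R = 25 (R = (-5)² = 25)
u(F) = 25 - F
h(D) = 1 (h(D) = (D + D)/(D + D) = (2*D)/((2*D)) = (2*D)*(1/(2*D)) = 1)
1664/u(-31) - 972/h(-50) = 1664/(25 - 1*(-31)) - 972/1 = 1664/(25 + 31) - 972*1 = 1664/56 - 972 = 1664*(1/56) - 972 = 208/7 - 972 = -6596/7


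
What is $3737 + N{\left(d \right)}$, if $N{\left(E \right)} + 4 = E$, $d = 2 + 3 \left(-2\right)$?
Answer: $3729$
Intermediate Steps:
$d = -4$ ($d = 2 - 6 = -4$)
$N{\left(E \right)} = -4 + E$
$3737 + N{\left(d \right)} = 3737 - 8 = 3729$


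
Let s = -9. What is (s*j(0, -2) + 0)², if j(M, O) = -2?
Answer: 324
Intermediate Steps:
(s*j(0, -2) + 0)² = (-9*(-2) + 0)² = (18 + 0)² = 18² = 324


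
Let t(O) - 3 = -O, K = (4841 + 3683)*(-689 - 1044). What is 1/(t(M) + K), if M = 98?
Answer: -1/14772187 ≈ -6.7695e-8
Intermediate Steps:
K = -14772092 (K = 8524*(-1733) = -14772092)
t(O) = 3 - O
1/(t(M) + K) = 1/((3 - 1*98) - 14772092) = 1/((3 - 98) - 14772092) = 1/(-95 - 14772092) = 1/(-14772187) = -1/14772187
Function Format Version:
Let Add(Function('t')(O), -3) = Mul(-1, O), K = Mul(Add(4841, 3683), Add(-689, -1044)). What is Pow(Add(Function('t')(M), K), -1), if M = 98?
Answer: Rational(-1, 14772187) ≈ -6.7695e-8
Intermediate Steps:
K = -14772092 (K = Mul(8524, -1733) = -14772092)
Function('t')(O) = Add(3, Mul(-1, O))
Pow(Add(Function('t')(M), K), -1) = Pow(Add(Add(3, Mul(-1, 98)), -14772092), -1) = Pow(Add(Add(3, -98), -14772092), -1) = Pow(Add(-95, -14772092), -1) = Pow(-14772187, -1) = Rational(-1, 14772187)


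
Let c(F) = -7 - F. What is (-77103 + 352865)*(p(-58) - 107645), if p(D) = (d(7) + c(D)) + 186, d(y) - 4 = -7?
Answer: -29619872182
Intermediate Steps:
d(y) = -3 (d(y) = 4 - 7 = -3)
p(D) = 176 - D (p(D) = (-3 + (-7 - D)) + 186 = (-10 - D) + 186 = 176 - D)
(-77103 + 352865)*(p(-58) - 107645) = (-77103 + 352865)*((176 - 1*(-58)) - 107645) = 275762*((176 + 58) - 107645) = 275762*(234 - 107645) = 275762*(-107411) = -29619872182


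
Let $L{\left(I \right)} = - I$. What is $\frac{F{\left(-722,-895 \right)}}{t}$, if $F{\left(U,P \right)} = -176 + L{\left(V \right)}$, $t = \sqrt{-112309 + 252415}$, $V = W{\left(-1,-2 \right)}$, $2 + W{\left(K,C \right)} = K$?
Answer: $- \frac{173 \sqrt{140106}}{140106} \approx -0.46219$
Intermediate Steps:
$W{\left(K,C \right)} = -2 + K$
$V = -3$ ($V = -2 - 1 = -3$)
$t = \sqrt{140106} \approx 374.31$
$F{\left(U,P \right)} = -173$ ($F{\left(U,P \right)} = -176 - -3 = -176 + 3 = -173$)
$\frac{F{\left(-722,-895 \right)}}{t} = - \frac{173}{\sqrt{140106}} = - 173 \frac{\sqrt{140106}}{140106} = - \frac{173 \sqrt{140106}}{140106}$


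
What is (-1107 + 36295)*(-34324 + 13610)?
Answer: -728884232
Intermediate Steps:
(-1107 + 36295)*(-34324 + 13610) = 35188*(-20714) = -728884232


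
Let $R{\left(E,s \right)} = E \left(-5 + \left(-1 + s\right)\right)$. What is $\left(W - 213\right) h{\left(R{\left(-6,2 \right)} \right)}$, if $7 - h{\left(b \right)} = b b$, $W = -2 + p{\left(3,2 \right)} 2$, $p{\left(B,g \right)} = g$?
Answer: $120059$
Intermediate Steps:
$R{\left(E,s \right)} = E \left(-6 + s\right)$
$W = 2$ ($W = -2 + 2 \cdot 2 = -2 + 4 = 2$)
$h{\left(b \right)} = 7 - b^{2}$ ($h{\left(b \right)} = 7 - b b = 7 - b^{2}$)
$\left(W - 213\right) h{\left(R{\left(-6,2 \right)} \right)} = \left(2 - 213\right) \left(7 - \left(- 6 \left(-6 + 2\right)\right)^{2}\right) = - 211 \left(7 - \left(\left(-6\right) \left(-4\right)\right)^{2}\right) = - 211 \left(7 - 24^{2}\right) = - 211 \left(7 - 576\right) = \left(-211\right) \left(-569\right) = 120059$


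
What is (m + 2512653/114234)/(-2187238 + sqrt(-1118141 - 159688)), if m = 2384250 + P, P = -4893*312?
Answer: -35715217921955857/91082792025499447 - 97973475009*I*sqrt(141981)/182165584050998894 ≈ -0.39212 - 0.00020266*I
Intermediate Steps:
P = -1526616
m = 857634 (m = 2384250 - 1526616 = 857634)
(m + 2512653/114234)/(-2187238 + sqrt(-1118141 - 159688)) = (857634 + 2512653/114234)/(-2187238 + sqrt(-1118141 - 159688)) = (857634 + 2512653*(1/114234))/(-2187238 + sqrt(-1277829)) = (857634 + 837551/38078)/(-2187238 + 3*I*sqrt(141981)) = 32657825003/(38078*(-2187238 + 3*I*sqrt(141981)))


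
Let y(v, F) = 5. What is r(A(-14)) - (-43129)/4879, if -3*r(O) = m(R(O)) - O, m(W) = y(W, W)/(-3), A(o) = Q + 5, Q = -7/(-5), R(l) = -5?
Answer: 148892/12915 ≈ 11.529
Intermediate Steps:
Q = 7/5 (Q = -7*(-1/5) = 7/5 ≈ 1.4000)
A(o) = 32/5 (A(o) = 7/5 + 5 = 32/5)
m(W) = -5/3 (m(W) = 5/(-3) = 5*(-1/3) = -5/3)
r(O) = 5/9 + O/3 (r(O) = -(-5/3 - O)/3 = 5/9 + O/3)
r(A(-14)) - (-43129)/4879 = (5/9 + (1/3)*(32/5)) - (-43129)/4879 = (5/9 + 32/15) - (-43129)/4879 = 121/45 - 1*(-2537/287) = 121/45 + 2537/287 = 148892/12915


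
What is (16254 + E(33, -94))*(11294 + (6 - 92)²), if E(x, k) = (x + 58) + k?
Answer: 303731190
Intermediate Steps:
E(x, k) = 58 + k + x (E(x, k) = (58 + x) + k = 58 + k + x)
(16254 + E(33, -94))*(11294 + (6 - 92)²) = (16254 + (58 - 94 + 33))*(11294 + (6 - 92)²) = (16254 - 3)*(11294 + (-86)²) = 16251*(11294 + 7396) = 16251*18690 = 303731190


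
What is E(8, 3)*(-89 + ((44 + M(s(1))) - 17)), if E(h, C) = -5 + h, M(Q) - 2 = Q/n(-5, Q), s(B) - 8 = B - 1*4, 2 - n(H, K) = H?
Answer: -1245/7 ≈ -177.86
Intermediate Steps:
n(H, K) = 2 - H
s(B) = 4 + B (s(B) = 8 + (B - 1*4) = 8 + (B - 4) = 8 + (-4 + B) = 4 + B)
M(Q) = 2 + Q/7 (M(Q) = 2 + Q/(2 - 1*(-5)) = 2 + Q/(2 + 5) = 2 + Q/7)
E(8, 3)*(-89 + ((44 + M(s(1))) - 17)) = (-5 + 8)*(-89 + ((44 + (2 + (4 + 1)/7)) - 17)) = 3*(-89 + ((44 + (2 + (⅐)*5)) - 17)) = 3*(-89 + ((44 + (2 + 5/7)) - 17)) = 3*(-89 + ((44 + 19/7) - 17)) = 3*(-89 + (327/7 - 17)) = 3*(-89 + 208/7) = 3*(-415/7) = -1245/7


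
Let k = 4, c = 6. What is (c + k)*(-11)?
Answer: -110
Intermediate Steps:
(c + k)*(-11) = (6 + 4)*(-11) = 10*(-11) = -110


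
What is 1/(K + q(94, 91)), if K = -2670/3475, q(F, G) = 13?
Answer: 695/8501 ≈ 0.081755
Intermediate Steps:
K = -534/695 (K = -2670*1/3475 = -534/695 ≈ -0.76834)
1/(K + q(94, 91)) = 1/(-534/695 + 13) = 1/(8501/695) = 695/8501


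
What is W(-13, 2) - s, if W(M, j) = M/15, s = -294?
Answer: 4397/15 ≈ 293.13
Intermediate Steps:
W(M, j) = M/15 (W(M, j) = M*(1/15) = M/15)
W(-13, 2) - s = (1/15)*(-13) - 1*(-294) = -13/15 + 294 = 4397/15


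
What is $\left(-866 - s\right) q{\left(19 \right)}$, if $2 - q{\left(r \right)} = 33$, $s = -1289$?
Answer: $-13113$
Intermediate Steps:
$q{\left(r \right)} = -31$ ($q{\left(r \right)} = 2 - 33 = -31$)
$\left(-866 - s\right) q{\left(19 \right)} = \left(-866 - -1289\right) \left(-31\right) = \left(-866 + 1289\right) \left(-31\right) = 423 \left(-31\right) = -13113$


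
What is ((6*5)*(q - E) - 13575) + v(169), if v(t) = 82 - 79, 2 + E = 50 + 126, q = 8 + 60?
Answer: -16752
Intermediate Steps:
q = 68
E = 174 (E = -2 + (50 + 126) = -2 + 176 = 174)
v(t) = 3
((6*5)*(q - E) - 13575) + v(169) = ((6*5)*(68 - 1*174) - 13575) + 3 = (30*(68 - 174) - 13575) + 3 = (30*(-106) - 13575) + 3 = (-3180 - 13575) + 3 = -16755 + 3 = -16752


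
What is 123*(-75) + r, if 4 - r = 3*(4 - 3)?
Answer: -9224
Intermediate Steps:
r = 1 (r = 4 - 3*(4 - 3) = 4 - 3 = 1)
123*(-75) + r = 123*(-75) + 1 = -9225 + 1 = -9224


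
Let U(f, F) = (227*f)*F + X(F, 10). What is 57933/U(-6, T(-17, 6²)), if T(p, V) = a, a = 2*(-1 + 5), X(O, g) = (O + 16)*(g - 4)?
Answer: -19311/3584 ≈ -5.3881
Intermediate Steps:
X(O, g) = (-4 + g)*(16 + O) (X(O, g) = (16 + O)*(-4 + g) = (-4 + g)*(16 + O))
a = 8 (a = 2*4 = 8)
T(p, V) = 8
U(f, F) = 96 + 6*F + 227*F*f (U(f, F) = (227*f)*F + (-64 - 4*F + 16*10 + F*10) = 227*F*f + (-64 - 4*F + 160 + 10*F) = 227*F*f + (96 + 6*F) = 96 + 6*F + 227*F*f)
57933/U(-6, T(-17, 6²)) = 57933/(96 + 6*8 + 227*8*(-6)) = 57933/(96 + 48 - 10896) = 57933/(-10752) = 57933*(-1/10752) = -19311/3584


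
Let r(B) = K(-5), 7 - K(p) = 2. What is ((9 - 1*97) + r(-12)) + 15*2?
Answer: -53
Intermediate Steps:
K(p) = 5 (K(p) = 7 - 1*2 = 7 - 2 = 5)
r(B) = 5
((9 - 1*97) + r(-12)) + 15*2 = ((9 - 1*97) + 5) + 15*2 = ((9 - 97) + 5) + 30 = (-88 + 5) + 30 = -83 + 30 = -53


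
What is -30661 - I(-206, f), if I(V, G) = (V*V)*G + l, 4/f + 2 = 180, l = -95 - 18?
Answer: -2803644/89 ≈ -31502.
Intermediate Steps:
l = -113
f = 2/89 (f = 4/(-2 + 180) = 4/178 = 4*(1/178) = 2/89 ≈ 0.022472)
I(V, G) = -113 + G*V**2 (I(V, G) = (V*V)*G - 113 = V**2*G - 113 = G*V**2 - 113 = -113 + G*V**2)
-30661 - I(-206, f) = -30661 - (-113 + (2/89)*(-206)**2) = -30661 - (-113 + (2/89)*42436) = -30661 - (-113 + 84872/89) = -30661 - 1*74815/89 = -30661 - 74815/89 = -2803644/89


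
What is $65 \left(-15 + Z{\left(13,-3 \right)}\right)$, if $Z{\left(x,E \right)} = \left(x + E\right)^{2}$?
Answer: $5525$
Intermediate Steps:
$Z{\left(x,E \right)} = \left(E + x\right)^{2}$
$65 \left(-15 + Z{\left(13,-3 \right)}\right) = 65 \left(-15 + \left(-3 + 13\right)^{2}\right) = 65 \left(-15 + 10^{2}\right) = 65 \left(-15 + 100\right) = 65 \cdot 85 = 5525$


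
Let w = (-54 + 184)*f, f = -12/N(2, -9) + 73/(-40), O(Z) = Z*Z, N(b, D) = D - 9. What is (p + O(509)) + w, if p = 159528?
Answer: 5021501/12 ≈ 4.1846e+5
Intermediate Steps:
N(b, D) = -9 + D
O(Z) = Z**2
f = -139/120 (f = -12/(-9 - 9) + 73/(-40) = -12/(-18) + 73*(-1/40) = -12*(-1/18) - 73/40 = 2/3 - 73/40 = -139/120 ≈ -1.1583)
w = -1807/12 (w = (-54 + 184)*(-139/120) = 130*(-139/120) = -1807/12 ≈ -150.58)
(p + O(509)) + w = (159528 + 509**2) - 1807/12 = (159528 + 259081) - 1807/12 = 418609 - 1807/12 = 5021501/12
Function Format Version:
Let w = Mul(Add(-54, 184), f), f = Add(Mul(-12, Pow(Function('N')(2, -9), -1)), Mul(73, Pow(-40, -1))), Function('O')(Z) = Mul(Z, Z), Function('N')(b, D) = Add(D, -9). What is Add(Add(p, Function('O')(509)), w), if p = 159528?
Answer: Rational(5021501, 12) ≈ 4.1846e+5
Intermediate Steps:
Function('N')(b, D) = Add(-9, D)
Function('O')(Z) = Pow(Z, 2)
f = Rational(-139, 120) (f = Add(Mul(-12, Pow(Add(-9, -9), -1)), Mul(73, Pow(-40, -1))) = Add(Mul(-12, Pow(-18, -1)), Mul(73, Rational(-1, 40))) = Add(Mul(-12, Rational(-1, 18)), Rational(-73, 40)) = Add(Rational(2, 3), Rational(-73, 40)) = Rational(-139, 120) ≈ -1.1583)
w = Rational(-1807, 12) (w = Mul(Add(-54, 184), Rational(-139, 120)) = Mul(130, Rational(-139, 120)) = Rational(-1807, 12) ≈ -150.58)
Add(Add(p, Function('O')(509)), w) = Add(Add(159528, Pow(509, 2)), Rational(-1807, 12)) = Add(Add(159528, 259081), Rational(-1807, 12)) = Add(418609, Rational(-1807, 12)) = Rational(5021501, 12)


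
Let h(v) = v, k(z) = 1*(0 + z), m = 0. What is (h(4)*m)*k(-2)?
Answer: 0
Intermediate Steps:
k(z) = z (k(z) = 1*z = z)
(h(4)*m)*k(-2) = (4*0)*(-2) = 0*(-2) = 0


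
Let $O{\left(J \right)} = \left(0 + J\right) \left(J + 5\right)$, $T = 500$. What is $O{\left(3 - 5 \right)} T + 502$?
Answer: $-2498$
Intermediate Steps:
$O{\left(J \right)} = J \left(5 + J\right)$
$O{\left(3 - 5 \right)} T + 502 = \left(3 - 5\right) \left(5 + \left(3 - 5\right)\right) 500 + 502 = - 2 \left(5 - 2\right) 500 + 502 = \left(-2\right) 3 \cdot 500 + 502 = \left(-6\right) 500 + 502 = -3000 + 502 = -2498$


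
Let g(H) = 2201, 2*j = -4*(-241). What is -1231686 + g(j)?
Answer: -1229485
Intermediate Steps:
j = 482 (j = (-4*(-241))/2 = (½)*964 = 482)
-1231686 + g(j) = -1231686 + 2201 = -1229485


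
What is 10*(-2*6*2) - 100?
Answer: -340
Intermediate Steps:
10*(-2*6*2) - 100 = 10*(-12*2) - 100 = 10*(-24) - 100 = -240 - 100 = -340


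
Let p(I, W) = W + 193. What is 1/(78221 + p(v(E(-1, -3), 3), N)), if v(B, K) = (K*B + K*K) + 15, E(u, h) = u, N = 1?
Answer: 1/78415 ≈ 1.2753e-5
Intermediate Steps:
v(B, K) = 15 + K² + B*K (v(B, K) = (B*K + K²) + 15 = (K² + B*K) + 15 = 15 + K² + B*K)
p(I, W) = 193 + W
1/(78221 + p(v(E(-1, -3), 3), N)) = 1/(78221 + (193 + 1)) = 1/(78221 + 194) = 1/78415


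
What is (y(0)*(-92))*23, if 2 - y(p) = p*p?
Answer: -4232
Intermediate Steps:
y(p) = 2 - p² (y(p) = 2 - p*p = 2 - p²)
(y(0)*(-92))*23 = ((2 - 1*0²)*(-92))*23 = ((2 - 1*0)*(-92))*23 = ((2 + 0)*(-92))*23 = (2*(-92))*23 = -184*23 = -4232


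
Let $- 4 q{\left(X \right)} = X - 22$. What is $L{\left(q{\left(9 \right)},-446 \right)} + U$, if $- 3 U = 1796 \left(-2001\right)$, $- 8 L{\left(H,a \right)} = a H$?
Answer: $\frac{19169811}{16} \approx 1.1981 \cdot 10^{6}$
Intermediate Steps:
$q{\left(X \right)} = \frac{11}{2} - \frac{X}{4}$ ($q{\left(X \right)} = - \frac{X - 22}{4} = - \frac{-22 + X}{4} = \frac{11}{2} - \frac{X}{4}$)
$L{\left(H,a \right)} = - \frac{H a}{8}$ ($L{\left(H,a \right)} = - \frac{a H}{8} = - \frac{H a}{8}$)
$U = 1197932$ ($U = - \frac{1796 \left(-2001\right)}{3} = \left(- \frac{1}{3}\right) \left(-3593796\right) = 1197932$)
$L{\left(q{\left(9 \right)},-446 \right)} + U = \left(- \frac{1}{8}\right) \left(\frac{11}{2} - \frac{9}{4}\right) \left(-446\right) + 1197932 = \left(- \frac{1}{8}\right) \frac{13}{4} \left(-446\right) + 1197932 = \frac{2899}{16} + 1197932 = \frac{19169811}{16}$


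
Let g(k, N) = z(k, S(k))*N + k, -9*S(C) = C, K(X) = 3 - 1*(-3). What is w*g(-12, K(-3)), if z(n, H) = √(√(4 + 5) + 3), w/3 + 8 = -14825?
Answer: 533988 - 266994*√6 ≈ -1.2001e+5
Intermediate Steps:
w = -44499 (w = -24 + 3*(-14825) = -24 - 44475 = -44499)
K(X) = 6 (K(X) = 3 + 3 = 6)
S(C) = -C/9
z(n, H) = √6 (z(n, H) = √(√9 + 3) = √(3 + 3) = √6)
g(k, N) = k + N*√6 (g(k, N) = √6*N + k = N*√6 + k = k + N*√6)
w*g(-12, K(-3)) = -44499*(-12 + 6*√6) = 533988 - 266994*√6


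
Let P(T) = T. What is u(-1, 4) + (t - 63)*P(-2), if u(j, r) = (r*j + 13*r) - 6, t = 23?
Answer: 122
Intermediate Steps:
u(j, r) = -6 + 13*r + j*r (u(j, r) = (j*r + 13*r) - 6 = (13*r + j*r) - 6 = -6 + 13*r + j*r)
u(-1, 4) + (t - 63)*P(-2) = (-6 + 13*4 - 1*4) + (23 - 63)*(-2) = (-6 + 52 - 4) - 40*(-2) = 42 + 80 = 122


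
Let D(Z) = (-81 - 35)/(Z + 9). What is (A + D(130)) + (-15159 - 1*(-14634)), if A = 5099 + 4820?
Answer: 1305650/139 ≈ 9393.2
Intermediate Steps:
D(Z) = -116/(9 + Z)
A = 9919
(A + D(130)) + (-15159 - 1*(-14634)) = (9919 - 116/(9 + 130)) + (-15159 - 1*(-14634)) = (9919 - 116/139) + (-15159 + 14634) = (9919 - 116*1/139) - 525 = (9919 - 116/139) - 525 = 1378625/139 - 525 = 1305650/139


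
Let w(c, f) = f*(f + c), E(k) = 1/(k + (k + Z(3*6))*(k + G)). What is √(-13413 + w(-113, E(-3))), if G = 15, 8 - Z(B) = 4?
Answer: I*√1087469/9 ≈ 115.87*I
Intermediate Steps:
Z(B) = 4 (Z(B) = 8 - 1*4 = 8 - 4 = 4)
E(k) = 1/(k + (4 + k)*(15 + k)) (E(k) = 1/(k + (k + 4)*(k + 15)) = 1/(k + (4 + k)*(15 + k)))
w(c, f) = f*(c + f)
√(-13413 + w(-113, E(-3))) = √(-13413 + (-113 + 1/(60 + (-3)² + 20*(-3)))/(60 + (-3)² + 20*(-3))) = √(-13413 + (-113 + 1/(60 + 9 - 60))/(60 + 9 - 60)) = √(-13413 + (-113 + 1/9)/9) = √(-13413 + (-113 + ⅑)/9) = √(-13413 + (⅑)*(-1016/9)) = √(-13413 - 1016/81) = √(-1087469/81) = I*√1087469/9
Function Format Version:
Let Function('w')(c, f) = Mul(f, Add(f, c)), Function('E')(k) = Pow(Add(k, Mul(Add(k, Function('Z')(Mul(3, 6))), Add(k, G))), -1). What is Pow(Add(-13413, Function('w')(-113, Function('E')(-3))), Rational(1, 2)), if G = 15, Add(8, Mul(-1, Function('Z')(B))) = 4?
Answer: Mul(Rational(1, 9), I, Pow(1087469, Rational(1, 2))) ≈ Mul(115.87, I)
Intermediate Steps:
Function('Z')(B) = 4 (Function('Z')(B) = Add(8, Mul(-1, 4)) = Add(8, -4) = 4)
Function('E')(k) = Pow(Add(k, Mul(Add(4, k), Add(15, k))), -1) (Function('E')(k) = Pow(Add(k, Mul(Add(k, 4), Add(k, 15))), -1) = Pow(Add(k, Mul(Add(4, k), Add(15, k))), -1))
Function('w')(c, f) = Mul(f, Add(c, f))
Pow(Add(-13413, Function('w')(-113, Function('E')(-3))), Rational(1, 2)) = Pow(Add(-13413, Mul(Pow(Add(60, Pow(-3, 2), Mul(20, -3)), -1), Add(-113, Pow(Add(60, Pow(-3, 2), Mul(20, -3)), -1)))), Rational(1, 2)) = Pow(Add(-13413, Mul(Pow(Add(60, 9, -60), -1), Add(-113, Pow(Add(60, 9, -60), -1)))), Rational(1, 2)) = Pow(Add(-13413, Mul(Pow(9, -1), Add(-113, Pow(9, -1)))), Rational(1, 2)) = Pow(Add(-13413, Mul(Rational(1, 9), Add(-113, Rational(1, 9)))), Rational(1, 2)) = Pow(Add(-13413, Mul(Rational(1, 9), Rational(-1016, 9))), Rational(1, 2)) = Pow(Add(-13413, Rational(-1016, 81)), Rational(1, 2)) = Pow(Rational(-1087469, 81), Rational(1, 2)) = Mul(Rational(1, 9), I, Pow(1087469, Rational(1, 2)))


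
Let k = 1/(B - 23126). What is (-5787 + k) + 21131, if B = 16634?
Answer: 99613247/6492 ≈ 15344.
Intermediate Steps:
k = -1/6492 (k = 1/(16634 - 23126) = 1/(-6492) = -1/6492 ≈ -0.00015404)
(-5787 + k) + 21131 = (-5787 - 1/6492) + 21131 = -37569205/6492 + 21131 = 99613247/6492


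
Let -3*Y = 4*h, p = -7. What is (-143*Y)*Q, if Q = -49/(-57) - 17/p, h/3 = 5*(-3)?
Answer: -3752320/133 ≈ -28213.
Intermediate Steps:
h = -45 (h = 3*(5*(-3)) = 3*(-15) = -45)
Y = 60 (Y = -4*(-45)/3 = -1/3*(-180) = 60)
Q = 1312/399 (Q = -49/(-57) - 17/(-7) = -49*(-1/57) - 17*(-1/7) = 49/57 + 17/7 = 1312/399 ≈ 3.2882)
(-143*Y)*Q = -143*60*(1312/399) = -8580*1312/399 = -3752320/133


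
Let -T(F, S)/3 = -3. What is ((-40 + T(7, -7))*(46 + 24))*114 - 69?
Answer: -247449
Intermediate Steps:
T(F, S) = 9 (T(F, S) = -3*(-3) = 9)
((-40 + T(7, -7))*(46 + 24))*114 - 69 = ((-40 + 9)*(46 + 24))*114 - 69 = -31*70*114 - 69 = -2170*114 - 69 = -247380 - 69 = -247449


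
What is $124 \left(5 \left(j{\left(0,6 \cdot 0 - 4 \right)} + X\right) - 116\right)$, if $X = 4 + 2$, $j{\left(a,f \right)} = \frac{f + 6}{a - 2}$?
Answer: $-11284$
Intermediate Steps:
$j{\left(a,f \right)} = \frac{6 + f}{-2 + a}$
$X = 6$
$124 \left(5 \left(j{\left(0,6 \cdot 0 - 4 \right)} + X\right) - 116\right) = 124 \left(5 \left(\frac{6 + \left(6 \cdot 0 - 4\right)}{-2 + 0} + 6\right) - 116\right) = 124 \left(5 \left(\frac{6 + \left(0 - 4\right)}{-2} + 6\right) - 116\right) = 124 \left(5 \left(- \frac{6 - 4}{2} + 6\right) - 116\right) = 124 \left(5 \left(\left(- \frac{1}{2}\right) 2 + 6\right) - 116\right) = 124 \left(5 \left(-1 + 6\right) - 116\right) = 124 \left(5 \cdot 5 - 116\right) = 124 \left(25 - 116\right) = 124 \left(-91\right) = -11284$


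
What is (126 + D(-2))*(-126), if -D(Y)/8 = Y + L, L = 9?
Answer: -8820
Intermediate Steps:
D(Y) = -72 - 8*Y (D(Y) = -8*(Y + 9) = -8*(9 + Y) = -72 - 8*Y)
(126 + D(-2))*(-126) = (126 + (-72 - 8*(-2)))*(-126) = (126 + (-72 + 16))*(-126) = (126 - 56)*(-126) = 70*(-126) = -8820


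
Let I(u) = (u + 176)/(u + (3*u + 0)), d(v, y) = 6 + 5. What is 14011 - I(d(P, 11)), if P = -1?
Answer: 56027/4 ≈ 14007.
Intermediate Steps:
d(v, y) = 11
I(u) = (176 + u)/(4*u) (I(u) = (176 + u)/(u + 3*u) = (176 + u)/((4*u)) = (176 + u)*(1/(4*u)) = (176 + u)/(4*u))
14011 - I(d(P, 11)) = 14011 - (176 + 11)/(4*11) = 14011 - 187/(4*11) = 14011 - 1*17/4 = 14011 - 17/4 = 56027/4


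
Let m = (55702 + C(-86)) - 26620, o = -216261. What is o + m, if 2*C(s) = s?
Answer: -187222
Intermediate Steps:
C(s) = s/2
m = 29039 (m = (55702 + (½)*(-86)) - 26620 = (55702 - 43) - 26620 = 55659 - 26620 = 29039)
o + m = -216261 + 29039 = -187222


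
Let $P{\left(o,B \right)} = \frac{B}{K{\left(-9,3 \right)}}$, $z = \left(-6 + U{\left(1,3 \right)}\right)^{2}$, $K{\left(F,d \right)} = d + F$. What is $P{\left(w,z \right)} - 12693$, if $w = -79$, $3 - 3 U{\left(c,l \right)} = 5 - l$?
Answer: $- \frac{685711}{54} \approx -12698.0$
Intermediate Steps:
$K{\left(F,d \right)} = F + d$
$U{\left(c,l \right)} = - \frac{2}{3} + \frac{l}{3}$ ($U{\left(c,l \right)} = 1 - \frac{5 - l}{3} = 1 + \left(- \frac{5}{3} + \frac{l}{3}\right) = - \frac{2}{3} + \frac{l}{3}$)
$z = \frac{289}{9}$ ($z = \left(-6 + \left(- \frac{2}{3} + \frac{1}{3} \cdot 3\right)\right)^{2} = \left(-6 + \left(- \frac{2}{3} + 1\right)\right)^{2} = \left(-6 + \frac{1}{3}\right)^{2} = \left(- \frac{17}{3}\right)^{2} = \frac{289}{9} \approx 32.111$)
$P{\left(o,B \right)} = - \frac{B}{6}$ ($P{\left(o,B \right)} = \frac{B}{-9 + 3} = \frac{B}{-6} = B \left(- \frac{1}{6}\right) = - \frac{B}{6}$)
$P{\left(w,z \right)} - 12693 = \left(- \frac{1}{6}\right) \frac{289}{9} - 12693 = - \frac{289}{54} - 12693 = - \frac{685711}{54}$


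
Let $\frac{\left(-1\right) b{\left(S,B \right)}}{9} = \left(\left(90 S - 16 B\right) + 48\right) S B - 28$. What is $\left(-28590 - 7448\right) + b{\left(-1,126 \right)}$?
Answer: $-2369558$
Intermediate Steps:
$b{\left(S,B \right)} = 252 - 9 B S \left(48 - 16 B + 90 S\right)$ ($b{\left(S,B \right)} = - 9 \left(\left(\left(90 S - 16 B\right) + 48\right) S B - 28\right) = - 9 \left(\left(\left(- 16 B + 90 S\right) + 48\right) S B - 28\right) = - 9 \left(\left(48 - 16 B + 90 S\right) S B - 28\right) = - 9 \left(S \left(48 - 16 B + 90 S\right) B - 28\right) = - 9 \left(B S \left(48 - 16 B + 90 S\right) - 28\right) = - 9 \left(-28 + B S \left(48 - 16 B + 90 S\right)\right) = 252 - 9 B S \left(48 - 16 B + 90 S\right)$)
$\left(-28590 - 7448\right) + b{\left(-1,126 \right)} = \left(-28590 - 7448\right) + \left(252 - 102060 \left(-1\right)^{2} - 54432 \left(-1\right) + 144 \left(-1\right) 126^{2}\right) = -36038 + \left(252 - 102060 \cdot 1 + 54432 + 144 \left(-1\right) 15876\right) = -36038 + \left(252 - 102060 + 54432 - 2286144\right) = -36038 - 2333520 = -2369558$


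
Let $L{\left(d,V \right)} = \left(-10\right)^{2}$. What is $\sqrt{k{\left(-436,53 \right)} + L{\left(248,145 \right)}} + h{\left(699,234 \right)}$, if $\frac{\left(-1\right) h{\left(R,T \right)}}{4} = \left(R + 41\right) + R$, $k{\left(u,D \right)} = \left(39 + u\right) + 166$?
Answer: $-5756 + i \sqrt{131} \approx -5756.0 + 11.446 i$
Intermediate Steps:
$L{\left(d,V \right)} = 100$
$k{\left(u,D \right)} = 205 + u$
$h{\left(R,T \right)} = -164 - 8 R$ ($h{\left(R,T \right)} = - 4 \left(\left(R + 41\right) + R\right) = - 4 \left(\left(41 + R\right) + R\right) = - 4 \left(41 + 2 R\right) = -164 - 8 R$)
$\sqrt{k{\left(-436,53 \right)} + L{\left(248,145 \right)}} + h{\left(699,234 \right)} = \sqrt{\left(205 - 436\right) + 100} - 5756 = \sqrt{-231 + 100} - 5756 = \sqrt{-131} - 5756 = i \sqrt{131} - 5756 = -5756 + i \sqrt{131}$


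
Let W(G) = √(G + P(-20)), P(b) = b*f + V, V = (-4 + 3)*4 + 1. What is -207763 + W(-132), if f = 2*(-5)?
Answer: -207763 + √65 ≈ -2.0776e+5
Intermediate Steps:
f = -10
V = -3 (V = -1*4 + 1 = -4 + 1 = -3)
P(b) = -3 - 10*b (P(b) = b*(-10) - 3 = -10*b - 3 = -3 - 10*b)
W(G) = √(197 + G) (W(G) = √(G + (-3 - 10*(-20))) = √(G + (-3 + 200)) = √(G + 197) = √(197 + G))
-207763 + W(-132) = -207763 + √(197 - 132) = -207763 + √65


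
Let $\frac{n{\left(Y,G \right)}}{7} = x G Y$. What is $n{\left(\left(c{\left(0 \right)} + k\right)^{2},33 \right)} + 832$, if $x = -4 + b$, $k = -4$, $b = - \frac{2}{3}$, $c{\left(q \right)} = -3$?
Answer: $-51990$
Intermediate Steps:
$b = - \frac{2}{3}$ ($b = \left(-2\right) \frac{1}{3} = - \frac{2}{3} \approx -0.66667$)
$x = - \frac{14}{3}$ ($x = -4 - \frac{2}{3} = - \frac{14}{3} \approx -4.6667$)
$n{\left(Y,G \right)} = - \frac{98 G Y}{3}$ ($n{\left(Y,G \right)} = 7 - \frac{14 G}{3} Y = 7 \left(- \frac{14 G Y}{3}\right) = - \frac{98 G Y}{3}$)
$n{\left(\left(c{\left(0 \right)} + k\right)^{2},33 \right)} + 832 = \left(- \frac{98}{3}\right) 33 \left(-3 - 4\right)^{2} + 832 = \left(- \frac{98}{3}\right) 33 \left(-7\right)^{2} + 832 = \left(- \frac{98}{3}\right) 33 \cdot 49 + 832 = -52822 + 832 = -51990$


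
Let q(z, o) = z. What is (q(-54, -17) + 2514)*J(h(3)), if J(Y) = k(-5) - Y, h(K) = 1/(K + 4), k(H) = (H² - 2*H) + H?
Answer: 514140/7 ≈ 73449.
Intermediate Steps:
k(H) = H² - H
h(K) = 1/(4 + K)
J(Y) = 30 - Y (J(Y) = -5*(-1 - 5) - Y = -5*(-6) - Y = 30 - Y)
(q(-54, -17) + 2514)*J(h(3)) = (-54 + 2514)*(30 - 1/(4 + 3)) = 2460*(30 - 1/7) = 2460*(30 - 1*⅐) = 2460*(30 - ⅐) = 2460*(209/7) = 514140/7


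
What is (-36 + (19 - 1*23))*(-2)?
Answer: 80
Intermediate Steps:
(-36 + (19 - 1*23))*(-2) = (-36 + (19 - 23))*(-2) = (-36 - 4)*(-2) = -40*(-2) = 80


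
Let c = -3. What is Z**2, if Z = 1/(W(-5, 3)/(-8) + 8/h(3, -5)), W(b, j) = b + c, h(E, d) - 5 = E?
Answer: 1/4 ≈ 0.25000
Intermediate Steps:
h(E, d) = 5 + E
W(b, j) = -3 + b (W(b, j) = b - 3 = -3 + b)
Z = 1/2 (Z = 1/((-3 - 5)/(-8) + 8/(5 + 3)) = 1/(-8*(-1/8) + 8/8) = 1/(1 + 8*(1/8)) = 1/(1 + 1) = 1/2 ≈ 0.50000)
Z**2 = (1/2)**2 = 1/4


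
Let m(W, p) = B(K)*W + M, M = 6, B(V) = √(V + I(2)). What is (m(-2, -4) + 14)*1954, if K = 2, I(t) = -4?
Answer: 39080 - 3908*I*√2 ≈ 39080.0 - 5526.8*I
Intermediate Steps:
B(V) = √(-4 + V) (B(V) = √(V - 4) = √(-4 + V))
m(W, p) = 6 + I*W*√2 (m(W, p) = √(-4 + 2)*W + 6 = √(-2)*W + 6 = (I*√2)*W + 6 = I*W*√2 + 6 = 6 + I*W*√2)
(m(-2, -4) + 14)*1954 = ((6 + I*(-2)*√2) + 14)*1954 = ((6 - 2*I*√2) + 14)*1954 = (20 - 2*I*√2)*1954 = 39080 - 3908*I*√2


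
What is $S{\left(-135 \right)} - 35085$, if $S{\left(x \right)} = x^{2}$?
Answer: $-16860$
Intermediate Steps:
$S{\left(-135 \right)} - 35085 = \left(-135\right)^{2} - 35085 = 18225 - 35085 = -16860$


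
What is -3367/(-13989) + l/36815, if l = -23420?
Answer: -40733255/103001007 ≈ -0.39546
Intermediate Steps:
-3367/(-13989) + l/36815 = -3367/(-13989) - 23420/36815 = -3367*(-1/13989) - 23420*1/36815 = 3367/13989 - 4684/7363 = -40733255/103001007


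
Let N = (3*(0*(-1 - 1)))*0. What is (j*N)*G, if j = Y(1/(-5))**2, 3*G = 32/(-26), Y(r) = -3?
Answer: 0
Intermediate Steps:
N = 0 (N = (3*(0*(-2)))*0 = (3*0)*0 = 0*0 = 0)
G = -16/39 (G = (32/(-26))/3 = (32*(-1/26))/3 = (1/3)*(-16/13) = -16/39 ≈ -0.41026)
j = 9 (j = (-3)**2 = 9)
(j*N)*G = (9*0)*(-16/39) = 0*(-16/39) = 0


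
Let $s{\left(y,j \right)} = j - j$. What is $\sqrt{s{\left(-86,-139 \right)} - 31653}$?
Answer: $3 i \sqrt{3517} \approx 177.91 i$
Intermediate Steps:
$s{\left(y,j \right)} = 0$
$\sqrt{s{\left(-86,-139 \right)} - 31653} = \sqrt{0 - 31653} = \sqrt{-31653} = 3 i \sqrt{3517}$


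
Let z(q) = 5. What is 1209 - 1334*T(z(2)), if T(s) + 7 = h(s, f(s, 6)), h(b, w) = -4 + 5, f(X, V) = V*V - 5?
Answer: 9213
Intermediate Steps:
f(X, V) = -5 + V² (f(X, V) = V² - 5 = -5 + V²)
h(b, w) = 1
T(s) = -6 (T(s) = -7 + 1 = -6)
1209 - 1334*T(z(2)) = 1209 - 1334*(-6) = 1209 + 8004 = 9213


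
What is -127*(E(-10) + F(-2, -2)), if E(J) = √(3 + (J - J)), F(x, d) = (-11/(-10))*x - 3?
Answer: 3302/5 - 127*√3 ≈ 440.43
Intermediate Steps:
F(x, d) = -3 + 11*x/10 (F(x, d) = (-11*(-⅒))*x - 3 = 11*x/10 - 3 = -3 + 11*x/10)
E(J) = √3 (E(J) = √(3 + 0) = √3)
-127*(E(-10) + F(-2, -2)) = -127*(√3 + (-3 + (11/10)*(-2))) = -127*(√3 + (-3 - 11/5)) = -127*(√3 - 26/5) = -127*(-26/5 + √3) = 3302/5 - 127*√3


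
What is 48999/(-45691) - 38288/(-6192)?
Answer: 90375950/17682417 ≈ 5.1111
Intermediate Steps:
48999/(-45691) - 38288/(-6192) = 48999*(-1/45691) - 38288*(-1/6192) = -48999/45691 + 2393/387 = 90375950/17682417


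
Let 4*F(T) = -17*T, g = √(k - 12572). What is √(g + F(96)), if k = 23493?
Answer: √(-408 + √10921) ≈ 17.421*I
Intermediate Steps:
g = √10921 (g = √(23493 - 12572) = √10921 ≈ 104.50)
F(T) = -17*T/4 (F(T) = (-17*T)/4 = -17*T/4)
√(g + F(96)) = √(√10921 - 17/4*96) = √(√10921 - 408) = √(-408 + √10921)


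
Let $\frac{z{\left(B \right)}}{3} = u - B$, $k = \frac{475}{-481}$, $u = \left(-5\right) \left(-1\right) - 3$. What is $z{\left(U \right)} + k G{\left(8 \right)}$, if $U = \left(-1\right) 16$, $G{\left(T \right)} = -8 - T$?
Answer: $\frac{33574}{481} \approx 69.8$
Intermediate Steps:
$u = 2$ ($u = 5 - 3 = 2$)
$U = -16$
$k = - \frac{475}{481}$ ($k = 475 \left(- \frac{1}{481}\right) = - \frac{475}{481} \approx -0.98753$)
$z{\left(B \right)} = 6 - 3 B$ ($z{\left(B \right)} = 3 \left(2 - B\right) = 6 - 3 B$)
$z{\left(U \right)} + k G{\left(8 \right)} = \left(6 - -48\right) - \frac{475 \left(-8 - 8\right)}{481} = \left(6 + 48\right) - \frac{475 \left(-8 - 8\right)}{481} = 54 - - \frac{7600}{481} = 54 + \frac{7600}{481} = \frac{33574}{481}$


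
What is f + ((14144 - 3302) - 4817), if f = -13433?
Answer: -7408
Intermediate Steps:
f + ((14144 - 3302) - 4817) = -13433 + ((14144 - 3302) - 4817) = -13433 + (10842 - 4817) = -13433 + 6025 = -7408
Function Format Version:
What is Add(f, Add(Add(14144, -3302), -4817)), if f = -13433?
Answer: -7408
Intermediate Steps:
Add(f, Add(Add(14144, -3302), -4817)) = Add(-13433, Add(Add(14144, -3302), -4817)) = Add(-13433, Add(10842, -4817)) = Add(-13433, 6025) = -7408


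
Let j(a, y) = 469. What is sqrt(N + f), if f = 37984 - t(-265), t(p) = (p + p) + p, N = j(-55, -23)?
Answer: 4*sqrt(2453) ≈ 198.11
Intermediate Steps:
N = 469
t(p) = 3*p (t(p) = 2*p + p = 3*p)
f = 38779 (f = 37984 - 3*(-265) = 37984 - 1*(-795) = 37984 + 795 = 38779)
sqrt(N + f) = sqrt(469 + 38779) = sqrt(39248) = 4*sqrt(2453)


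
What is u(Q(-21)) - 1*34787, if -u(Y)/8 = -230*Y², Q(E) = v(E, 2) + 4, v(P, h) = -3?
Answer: -32947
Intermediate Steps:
Q(E) = 1 (Q(E) = -3 + 4 = 1)
u(Y) = 1840*Y² (u(Y) = -(-1840)*Y² = 1840*Y²)
u(Q(-21)) - 1*34787 = 1840*1² - 1*34787 = 1840*1 - 34787 = 1840 - 34787 = -32947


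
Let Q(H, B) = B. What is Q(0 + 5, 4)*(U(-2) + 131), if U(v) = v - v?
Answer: 524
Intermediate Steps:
U(v) = 0
Q(0 + 5, 4)*(U(-2) + 131) = 4*(0 + 131) = 4*131 = 524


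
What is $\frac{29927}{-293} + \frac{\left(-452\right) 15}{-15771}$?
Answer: $- \frac{156664059}{1540301} \approx -101.71$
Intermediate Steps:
$\frac{29927}{-293} + \frac{\left(-452\right) 15}{-15771} = 29927 \left(- \frac{1}{293}\right) - - \frac{2260}{5257} = - \frac{29927}{293} + \frac{2260}{5257} = - \frac{156664059}{1540301}$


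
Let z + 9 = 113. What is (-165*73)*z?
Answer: -1252680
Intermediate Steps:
z = 104 (z = -9 + 113 = 104)
(-165*73)*z = -165*73*104 = -12045*104 = -1252680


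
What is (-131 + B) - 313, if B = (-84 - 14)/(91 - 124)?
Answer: -14554/33 ≈ -441.03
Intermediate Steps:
B = 98/33 (B = -98/(-33) = -98*(-1/33) = 98/33 ≈ 2.9697)
(-131 + B) - 313 = (-131 + 98/33) - 313 = -4225/33 - 313 = -14554/33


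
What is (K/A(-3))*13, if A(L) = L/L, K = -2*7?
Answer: -182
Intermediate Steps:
K = -14
A(L) = 1
(K/A(-3))*13 = (-14/1)*13 = (1*(-14))*13 = -14*13 = -182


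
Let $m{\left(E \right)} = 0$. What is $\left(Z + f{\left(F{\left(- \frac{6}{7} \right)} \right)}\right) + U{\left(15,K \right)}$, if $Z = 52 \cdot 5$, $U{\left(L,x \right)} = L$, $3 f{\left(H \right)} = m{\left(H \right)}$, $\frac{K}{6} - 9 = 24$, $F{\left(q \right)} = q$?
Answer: $275$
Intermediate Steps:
$K = 198$ ($K = 54 + 6 \cdot 24 = 54 + 144 = 198$)
$f{\left(H \right)} = 0$ ($f{\left(H \right)} = \frac{1}{3} \cdot 0 = 0$)
$Z = 260$
$\left(Z + f{\left(F{\left(- \frac{6}{7} \right)} \right)}\right) + U{\left(15,K \right)} = \left(260 + 0\right) + 15 = 260 + 15 = 275$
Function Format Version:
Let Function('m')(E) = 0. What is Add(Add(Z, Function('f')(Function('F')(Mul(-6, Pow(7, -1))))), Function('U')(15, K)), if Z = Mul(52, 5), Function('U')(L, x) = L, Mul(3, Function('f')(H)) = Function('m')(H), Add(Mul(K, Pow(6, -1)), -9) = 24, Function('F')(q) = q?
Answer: 275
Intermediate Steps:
K = 198 (K = Add(54, Mul(6, 24)) = Add(54, 144) = 198)
Function('f')(H) = 0 (Function('f')(H) = Mul(Rational(1, 3), 0) = 0)
Z = 260
Add(Add(Z, Function('f')(Function('F')(Mul(-6, Pow(7, -1))))), Function('U')(15, K)) = Add(Add(260, 0), 15) = Add(260, 15) = 275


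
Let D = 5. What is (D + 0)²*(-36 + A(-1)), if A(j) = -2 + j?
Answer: -975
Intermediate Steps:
(D + 0)²*(-36 + A(-1)) = (5 + 0)²*(-36 + (-2 - 1)) = 5²*(-36 - 3) = 25*(-39) = -975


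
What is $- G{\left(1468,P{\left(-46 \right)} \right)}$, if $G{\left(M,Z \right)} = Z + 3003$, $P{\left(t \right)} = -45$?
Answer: $-2958$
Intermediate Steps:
$G{\left(M,Z \right)} = 3003 + Z$
$- G{\left(1468,P{\left(-46 \right)} \right)} = - (3003 - 45) = \left(-1\right) 2958 = -2958$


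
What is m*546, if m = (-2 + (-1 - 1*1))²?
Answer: 8736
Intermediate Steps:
m = 16 (m = (-2 + (-1 - 1))² = (-2 - 2)² = (-4)² = 16)
m*546 = 16*546 = 8736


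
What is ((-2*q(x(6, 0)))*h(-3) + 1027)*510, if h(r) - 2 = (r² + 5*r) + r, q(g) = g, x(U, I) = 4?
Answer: 552330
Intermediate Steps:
h(r) = 2 + r² + 6*r (h(r) = 2 + ((r² + 5*r) + r) = 2 + (r² + 6*r) = 2 + r² + 6*r)
((-2*q(x(6, 0)))*h(-3) + 1027)*510 = ((-2*4)*(2 + (-3)² + 6*(-3)) + 1027)*510 = (-8*(2 + 9 - 18) + 1027)*510 = (-8*(-7) + 1027)*510 = (56 + 1027)*510 = 1083*510 = 552330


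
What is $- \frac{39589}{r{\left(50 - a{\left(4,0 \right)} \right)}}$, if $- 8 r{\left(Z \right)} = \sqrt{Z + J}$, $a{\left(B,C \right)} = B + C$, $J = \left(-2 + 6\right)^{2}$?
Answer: $\frac{158356 \sqrt{62}}{31} \approx 40222.0$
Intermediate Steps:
$J = 16$ ($J = 4^{2} = 16$)
$r{\left(Z \right)} = - \frac{\sqrt{16 + Z}}{8}$ ($r{\left(Z \right)} = - \frac{\sqrt{Z + 16}}{8} = - \frac{\sqrt{16 + Z}}{8}$)
$- \frac{39589}{r{\left(50 - a{\left(4,0 \right)} \right)}} = - \frac{39589}{\left(- \frac{1}{8}\right) \sqrt{16 + \left(50 - \left(4 + 0\right)\right)}} = - \frac{39589}{\left(- \frac{1}{8}\right) \sqrt{16 + \left(50 - 4\right)}} = - \frac{39589}{\left(- \frac{1}{8}\right) \sqrt{16 + 46}} = - \frac{39589}{\left(- \frac{1}{8}\right) \sqrt{62}} = - 39589 \left(- \frac{4 \sqrt{62}}{31}\right) = \frac{158356 \sqrt{62}}{31}$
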